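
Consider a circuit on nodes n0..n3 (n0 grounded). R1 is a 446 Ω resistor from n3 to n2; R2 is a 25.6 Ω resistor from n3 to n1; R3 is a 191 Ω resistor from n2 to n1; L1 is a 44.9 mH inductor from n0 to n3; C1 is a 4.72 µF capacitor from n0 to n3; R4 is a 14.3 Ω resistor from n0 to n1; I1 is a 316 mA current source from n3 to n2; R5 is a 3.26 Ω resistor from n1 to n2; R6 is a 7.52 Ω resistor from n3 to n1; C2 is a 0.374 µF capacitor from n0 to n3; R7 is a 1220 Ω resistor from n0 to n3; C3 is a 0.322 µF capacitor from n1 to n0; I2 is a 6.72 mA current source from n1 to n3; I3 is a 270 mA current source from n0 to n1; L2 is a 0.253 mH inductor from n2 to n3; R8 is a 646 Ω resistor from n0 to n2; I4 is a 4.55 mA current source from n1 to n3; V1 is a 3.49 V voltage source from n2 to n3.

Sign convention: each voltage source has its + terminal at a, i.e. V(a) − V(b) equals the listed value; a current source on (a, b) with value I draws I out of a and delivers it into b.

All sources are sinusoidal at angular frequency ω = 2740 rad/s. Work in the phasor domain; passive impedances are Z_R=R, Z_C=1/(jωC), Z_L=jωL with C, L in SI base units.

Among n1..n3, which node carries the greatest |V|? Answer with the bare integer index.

Apply KCL at each of the 3 non-ground nodes and solve the resulting linear system.
Node n1: branches {R2, R3, R4, R5, R6, C3, I2, I3, I4} → V_1 = 3.717-0.1633j
Node n2: branches {R1, R3, I1, R5, L2, R8, V1} → V_2 = 4.960-0.1802j
Node n3: branches {R1, R2, L1, C1, I1, R6, C2, R7, I2, L2, I4, V1} → V_3 = 1.470-0.1802j
Source currents: i(V1)=-0.08737+5.040j

2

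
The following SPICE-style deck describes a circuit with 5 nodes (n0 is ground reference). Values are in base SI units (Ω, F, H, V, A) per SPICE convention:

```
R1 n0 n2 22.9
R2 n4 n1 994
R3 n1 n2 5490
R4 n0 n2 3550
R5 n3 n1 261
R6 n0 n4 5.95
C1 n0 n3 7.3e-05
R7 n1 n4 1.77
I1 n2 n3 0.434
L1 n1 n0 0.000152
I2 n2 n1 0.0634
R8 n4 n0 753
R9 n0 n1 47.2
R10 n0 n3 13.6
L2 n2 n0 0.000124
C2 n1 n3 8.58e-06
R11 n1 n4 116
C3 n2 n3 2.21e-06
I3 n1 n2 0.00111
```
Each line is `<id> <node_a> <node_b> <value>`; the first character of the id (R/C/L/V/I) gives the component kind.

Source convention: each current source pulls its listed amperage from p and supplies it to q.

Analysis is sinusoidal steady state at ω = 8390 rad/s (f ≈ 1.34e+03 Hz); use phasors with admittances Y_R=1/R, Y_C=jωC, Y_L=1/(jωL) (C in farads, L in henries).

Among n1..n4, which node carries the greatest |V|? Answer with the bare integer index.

3

Apply KCL at each of the 4 non-ground nodes and solve the resulting linear system.
Node n1: branches {R2, R3, R5, R7, L1, I2, R9, C2, R11, I3} → V_1 = 0.02773+0.1433j
Node n2: branches {R1, R3, R4, I1, I2, L2, C3, I3} → V_2 = -0.02543-0.5133j
Node n3: branches {R5, C1, I1, R10, C2, C3} → V_3 = 0.06993-0.6087j
Node n4: branches {R2, R6, R7, R8, R11} → V_4 = 0.02142+0.1107j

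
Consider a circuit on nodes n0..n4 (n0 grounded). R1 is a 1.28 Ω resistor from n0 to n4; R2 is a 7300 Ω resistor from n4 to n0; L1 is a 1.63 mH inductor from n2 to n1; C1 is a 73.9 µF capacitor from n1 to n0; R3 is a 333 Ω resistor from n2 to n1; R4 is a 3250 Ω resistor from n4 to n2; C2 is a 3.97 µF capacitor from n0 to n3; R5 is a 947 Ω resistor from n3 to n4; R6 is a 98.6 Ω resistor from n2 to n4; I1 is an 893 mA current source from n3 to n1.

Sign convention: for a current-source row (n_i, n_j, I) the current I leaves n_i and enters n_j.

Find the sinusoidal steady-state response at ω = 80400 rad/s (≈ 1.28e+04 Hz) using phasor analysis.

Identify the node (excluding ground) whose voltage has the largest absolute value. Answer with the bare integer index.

Apply KCL at each of the 4 non-ground nodes and solve the resulting linear system.
Node n1: branches {L1, C1, R3, I1} → V_1 = 0.0001116-0.1504j
Node n2: branches {L1, R3, R4, R6} → V_2 = -0.05147-0.06055j
Node n3: branches {C2, R5, I1} → V_3 = -0.009246+2.798j
Node n4: branches {R1, R2, R4, R5, R6} → V_4 = -0.0006906+0.002928j

3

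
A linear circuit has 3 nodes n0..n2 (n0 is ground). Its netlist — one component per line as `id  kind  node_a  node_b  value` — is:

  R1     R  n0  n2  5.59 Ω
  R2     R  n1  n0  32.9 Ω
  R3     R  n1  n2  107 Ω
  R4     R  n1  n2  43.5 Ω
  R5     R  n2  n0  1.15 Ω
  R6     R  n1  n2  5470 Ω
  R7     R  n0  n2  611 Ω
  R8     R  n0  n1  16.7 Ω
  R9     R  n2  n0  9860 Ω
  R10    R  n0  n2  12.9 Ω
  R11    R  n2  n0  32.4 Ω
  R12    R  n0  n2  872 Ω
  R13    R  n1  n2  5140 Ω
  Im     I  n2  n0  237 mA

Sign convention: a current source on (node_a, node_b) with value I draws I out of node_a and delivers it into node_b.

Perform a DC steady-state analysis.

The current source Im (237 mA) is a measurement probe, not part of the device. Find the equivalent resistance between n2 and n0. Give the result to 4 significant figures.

R_eq = 0.8448 Ω

Element admittances at DC:
  Y(R1) = 0.1789 S between n0,n2
  Y(R2) = 0.03040 S between n1,n0
  Y(R3) = 0.009346 S between n1,n2
  Y(R4) = 0.02299 S between n1,n2
  Y(R5) = 0.8696 S between n2,n0
  Y(R6) = 0.0001828 S between n1,n2
  Y(R7) = 0.001637 S between n0,n2
  Y(R8) = 0.05988 S between n0,n1
  Y(R9) = 0.0001014 S between n2,n0
  Y(R10) = 0.07752 S between n0,n2
  Y(R11) = 0.03086 S between n2,n0
  Y(R12) = 0.001147 S between n0,n2
  Y(R13) = 0.0001946 S between n1,n2
  Im: injects 0.237 A into n0 (from n2)
Assemble and solve the 2×2 MNA system:
  V(n1)=-0.05325  V(n2)=-0.2002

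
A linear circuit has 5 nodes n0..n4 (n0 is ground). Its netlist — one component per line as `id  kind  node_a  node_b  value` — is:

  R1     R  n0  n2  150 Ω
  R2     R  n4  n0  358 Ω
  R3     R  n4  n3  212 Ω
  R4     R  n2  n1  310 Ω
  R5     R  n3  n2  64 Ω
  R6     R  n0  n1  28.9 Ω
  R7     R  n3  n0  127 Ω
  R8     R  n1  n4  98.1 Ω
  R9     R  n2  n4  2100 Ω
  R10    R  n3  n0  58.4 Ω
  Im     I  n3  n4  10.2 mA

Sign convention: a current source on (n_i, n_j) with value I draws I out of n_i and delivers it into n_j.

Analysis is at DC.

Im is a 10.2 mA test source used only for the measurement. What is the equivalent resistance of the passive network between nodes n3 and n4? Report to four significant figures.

MNA unknowns: 4 node voltages V₁..V_4
R1: Y=0.006667 on G[0,2]
R2: Y=0.002793 on G[4,0]
R3: Y=0.004717 on G[4,3]
R4: Y=0.003226 on G[2,1]
R5: Y=0.01562 on G[3,2]
R6: Y=0.03460 on G[0,1]
R7: Y=0.007874 on G[3,0]
R8: Y=0.01019 on G[1,4]
R9: Y=0.0004762 on G[2,4]
R10: Y=0.01712 on G[3,0]
Im: z[3]−=0.0102, z[4]+=0.0102
solve → V1=0.1150, V2=-0.09425, V3=-0.1980, V4=0.5717

R_eq = 75.46 Ω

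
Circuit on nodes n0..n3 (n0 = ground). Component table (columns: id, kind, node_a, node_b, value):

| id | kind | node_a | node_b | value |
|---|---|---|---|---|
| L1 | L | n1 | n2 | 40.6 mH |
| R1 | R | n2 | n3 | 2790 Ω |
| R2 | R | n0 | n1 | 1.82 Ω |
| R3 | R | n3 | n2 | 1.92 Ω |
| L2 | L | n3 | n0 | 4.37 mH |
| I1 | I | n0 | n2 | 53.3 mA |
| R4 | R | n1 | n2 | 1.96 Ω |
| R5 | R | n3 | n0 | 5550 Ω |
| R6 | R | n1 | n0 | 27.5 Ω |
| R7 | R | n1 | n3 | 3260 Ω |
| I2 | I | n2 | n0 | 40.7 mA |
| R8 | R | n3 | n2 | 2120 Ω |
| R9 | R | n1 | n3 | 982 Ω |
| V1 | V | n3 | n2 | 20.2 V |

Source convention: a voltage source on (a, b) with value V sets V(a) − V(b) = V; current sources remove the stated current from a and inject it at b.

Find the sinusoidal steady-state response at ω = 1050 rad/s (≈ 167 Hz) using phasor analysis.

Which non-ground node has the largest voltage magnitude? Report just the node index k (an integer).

Apply KCL at each of the 3 non-ground nodes and solve the resulting linear system.
Node n1: branches {L1, R2, R4, R6, R7, R9} → V_1 = -3.555+4.570j
Node n2: branches {L1, R1, R3, I1, R4, I2, R8, V1} → V_2 = -7.909+9.603j
Node n3: branches {R1, R3, L2, R5, R7, R8, R9, V1} → V_3 = 12.29+9.603j
Source currents: i(V1)=-12.65+2.670j

3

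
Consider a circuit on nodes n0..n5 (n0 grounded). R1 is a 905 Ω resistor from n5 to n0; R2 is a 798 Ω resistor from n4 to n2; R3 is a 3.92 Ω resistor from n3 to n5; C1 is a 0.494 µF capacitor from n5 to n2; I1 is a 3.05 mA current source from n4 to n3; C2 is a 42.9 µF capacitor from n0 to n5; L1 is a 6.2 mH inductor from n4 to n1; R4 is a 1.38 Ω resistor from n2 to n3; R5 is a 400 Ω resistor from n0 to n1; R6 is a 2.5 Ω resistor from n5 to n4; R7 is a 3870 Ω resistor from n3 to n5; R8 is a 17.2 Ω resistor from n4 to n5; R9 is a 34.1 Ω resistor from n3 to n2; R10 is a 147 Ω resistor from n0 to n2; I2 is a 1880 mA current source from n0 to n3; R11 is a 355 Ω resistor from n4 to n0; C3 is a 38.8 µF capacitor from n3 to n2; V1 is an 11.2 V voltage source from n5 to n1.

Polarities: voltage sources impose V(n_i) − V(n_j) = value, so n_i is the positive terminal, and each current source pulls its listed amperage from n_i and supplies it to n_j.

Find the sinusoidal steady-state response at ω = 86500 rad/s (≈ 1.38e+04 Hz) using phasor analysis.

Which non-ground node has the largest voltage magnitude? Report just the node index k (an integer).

1

Element admittances at ω=86500 rad/s:
  Y(R1) = 0.001105+0.000j S between n5,n0
  Y(R2) = 0.001253+0.000j S between n4,n2
  Y(R3) = 0.2551+0.000j S between n3,n5
  Y(C1) = 0.000+0.04273j S between n5,n2
  I1: injects 0.00305 A into n3 (from n4)
  Y(C2) = 0.000+3.711j S between n0,n5
  Y(L1) = 0.000-0.001865j S between n4,n1
  Y(R4) = 0.7246+0.000j S between n2,n3
  Y(R5) = 0.002500+0.000j S between n0,n1
  Y(R6) = 0.4000+0.000j S between n5,n4
  Y(R7) = 0.0002584+0.000j S between n3,n5
  Y(R8) = 0.05814+0.000j S between n4,n5
  Y(R9) = 0.02933+0.000j S between n3,n2
  Y(R10) = 0.006803+0.000j S between n0,n2
  I2: injects 1.88 A into n3 (from n0)
  Y(R11) = 0.002817+0.000j S between n4,n0
  Y(C3) = 0.000+3.356j S between n3,n2
  V1: constraint V(n5)−V(n1) = 11.2
Assemble and solve the 6×6 MNA system:
  V(n1)=-11.20-0.5015j  V(n2)=6.891-1.595j  V(n3)=6.978-1.606j  V(n4)=0.01563-0.4562j  V(n5)=0.003757-0.5015j
  i(V1)=-0.02808+0.01965j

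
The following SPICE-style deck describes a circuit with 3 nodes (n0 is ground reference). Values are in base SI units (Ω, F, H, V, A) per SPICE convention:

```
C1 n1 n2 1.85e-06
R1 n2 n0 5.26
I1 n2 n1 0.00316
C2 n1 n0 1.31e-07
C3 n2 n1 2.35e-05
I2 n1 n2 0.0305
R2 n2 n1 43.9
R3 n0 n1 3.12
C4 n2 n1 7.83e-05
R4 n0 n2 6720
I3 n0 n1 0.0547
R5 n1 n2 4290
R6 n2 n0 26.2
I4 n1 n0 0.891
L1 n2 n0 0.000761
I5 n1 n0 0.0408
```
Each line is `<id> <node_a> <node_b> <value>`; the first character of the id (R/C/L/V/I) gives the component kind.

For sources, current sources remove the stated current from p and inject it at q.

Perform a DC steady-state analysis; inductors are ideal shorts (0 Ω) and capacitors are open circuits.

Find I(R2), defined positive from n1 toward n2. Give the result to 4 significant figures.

Element admittances at DC:
  Y(C1) = 0.000 S between n1,n2
  Y(R1) = 0.1901 S between n2,n0
  I1: injects 0.00316 A into n1 (from n2)
  Y(C2) = 0.000 S between n1,n0
  Y(C3) = 0.000 S between n2,n1
  I2: injects 0.0305 A into n2 (from n1)
  Y(R2) = 0.02278 S between n2,n1
  Y(R3) = 0.3205 S between n0,n1
  Y(C4) = 0.000 S between n2,n1
  Y(R4) = 0.0001488 S between n0,n2
  I3: injects 0.0547 A into n1 (from n0)
  Y(R5) = 0.0002331 S between n1,n2
  Y(R6) = 0.03817 S between n2,n0
  I4: injects 0.891 A into n0 (from n1)
  L1: short n2↔n0 (DC inductor)
  I5: injects 0.0408 A into n0 (from n1)
Assemble and solve the 3×3 MNA system:
  V(n1)=-2.633  V(n2)=0.000
  i(L1)=-0.03325

-0.05997 A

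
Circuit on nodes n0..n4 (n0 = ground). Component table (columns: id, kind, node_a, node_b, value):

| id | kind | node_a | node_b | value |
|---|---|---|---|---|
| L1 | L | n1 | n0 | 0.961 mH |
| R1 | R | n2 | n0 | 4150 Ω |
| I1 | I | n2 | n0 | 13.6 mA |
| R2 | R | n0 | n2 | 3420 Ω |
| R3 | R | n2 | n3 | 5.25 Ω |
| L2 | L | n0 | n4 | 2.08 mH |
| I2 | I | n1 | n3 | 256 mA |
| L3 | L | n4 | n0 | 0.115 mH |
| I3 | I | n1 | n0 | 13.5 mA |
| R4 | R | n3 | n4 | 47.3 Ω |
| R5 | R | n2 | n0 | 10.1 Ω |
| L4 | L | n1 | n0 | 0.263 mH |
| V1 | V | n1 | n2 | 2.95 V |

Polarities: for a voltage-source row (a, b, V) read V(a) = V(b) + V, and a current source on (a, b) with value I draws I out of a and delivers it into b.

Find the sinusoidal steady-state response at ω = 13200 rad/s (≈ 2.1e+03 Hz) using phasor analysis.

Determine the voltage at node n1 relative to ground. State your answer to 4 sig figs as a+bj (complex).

0.2384+0.7317j V

MNA unknowns: 4 node voltages V₁..V_4 plus 1 source current (V1)
L1: Y=0.000-0.07883j on G[1,0]
R1: Y=0.0002410+0.000j on G[2,0]
I1: z[2]−=0.0136, z[0]+=0.0136
R2: Y=0.0002924+0.000j on G[0,2]
R3: Y=0.1905+0.000j on G[2,3]
L2: Y=0.000-0.03642j on G[0,4]
I2: z[1]−=0.256, z[3]+=0.256
L3: Y=0.000-0.6588j on G[4,0]
I3: z[1]−=0.0135, z[0]+=0.0135
R4: Y=0.02114+0.000j on G[3,4]
R5: Y=0.09901+0.000j on G[2,0]
L4: Y=0.000-0.2881j on G[1,0]
V1: row V1−V2=2.95, i_V1 at 1,2
solve → V1=0.2384+0.7317j, V2=-2.712+0.7317j, V3=-1.233+0.6549j, V4=-0.02104-0.03686j
aux → i_V1=-0.5379+0.08746j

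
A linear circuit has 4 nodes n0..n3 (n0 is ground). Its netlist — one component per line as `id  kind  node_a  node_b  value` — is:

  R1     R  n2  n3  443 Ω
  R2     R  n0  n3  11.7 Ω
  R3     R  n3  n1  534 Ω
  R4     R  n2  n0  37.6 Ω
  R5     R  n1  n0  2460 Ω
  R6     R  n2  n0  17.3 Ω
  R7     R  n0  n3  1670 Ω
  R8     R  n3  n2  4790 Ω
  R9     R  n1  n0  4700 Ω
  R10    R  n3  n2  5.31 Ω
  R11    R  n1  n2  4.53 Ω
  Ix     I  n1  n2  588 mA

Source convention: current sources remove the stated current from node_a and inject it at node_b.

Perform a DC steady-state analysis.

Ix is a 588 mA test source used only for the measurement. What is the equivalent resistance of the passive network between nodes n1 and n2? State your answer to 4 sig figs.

R_eq = 4.480 Ω

Apply KCL at each of the 3 non-ground nodes and solve the resulting linear system.
Node n1: branches {R3, R5, R9, R11, Ix} → V_1 = -2.612
Node n2: branches {R1, R4, R6, R8, R10, R11, Ix} → V_2 = 0.02183
Node n3: branches {R1, R2, R3, R7, R8, R10} → V_3 = -0.002609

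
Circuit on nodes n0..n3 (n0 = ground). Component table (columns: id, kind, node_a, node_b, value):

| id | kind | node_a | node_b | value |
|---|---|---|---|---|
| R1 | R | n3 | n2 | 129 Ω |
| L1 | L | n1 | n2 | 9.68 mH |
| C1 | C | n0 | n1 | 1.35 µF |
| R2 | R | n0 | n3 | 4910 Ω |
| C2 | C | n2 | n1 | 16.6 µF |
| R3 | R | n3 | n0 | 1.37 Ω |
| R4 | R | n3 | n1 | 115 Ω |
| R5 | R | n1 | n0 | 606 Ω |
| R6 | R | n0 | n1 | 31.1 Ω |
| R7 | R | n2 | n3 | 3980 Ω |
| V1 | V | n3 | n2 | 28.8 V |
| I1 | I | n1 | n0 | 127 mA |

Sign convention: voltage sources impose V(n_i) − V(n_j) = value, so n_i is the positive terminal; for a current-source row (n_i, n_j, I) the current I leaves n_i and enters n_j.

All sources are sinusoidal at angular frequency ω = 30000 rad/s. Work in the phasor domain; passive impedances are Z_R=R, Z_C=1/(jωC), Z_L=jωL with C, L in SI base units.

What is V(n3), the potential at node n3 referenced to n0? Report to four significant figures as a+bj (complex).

Apply KCL at each of the 3 non-ground nodes and solve the resulting linear system.
Node n1: branches {L1, C1, C2, R4, R5, R6, I1} → V_1 = -25.65-0.4803j
Node n2: branches {R1, L1, C2, R7, V1} → V_2 = -27.81+1.445j
Node n3: branches {R1, R2, R3, R4, R7, V1} → V_3 = 0.9868+1.445j
Source currents: i(V1)=-1.183-1.072j

0.9868+1.445j V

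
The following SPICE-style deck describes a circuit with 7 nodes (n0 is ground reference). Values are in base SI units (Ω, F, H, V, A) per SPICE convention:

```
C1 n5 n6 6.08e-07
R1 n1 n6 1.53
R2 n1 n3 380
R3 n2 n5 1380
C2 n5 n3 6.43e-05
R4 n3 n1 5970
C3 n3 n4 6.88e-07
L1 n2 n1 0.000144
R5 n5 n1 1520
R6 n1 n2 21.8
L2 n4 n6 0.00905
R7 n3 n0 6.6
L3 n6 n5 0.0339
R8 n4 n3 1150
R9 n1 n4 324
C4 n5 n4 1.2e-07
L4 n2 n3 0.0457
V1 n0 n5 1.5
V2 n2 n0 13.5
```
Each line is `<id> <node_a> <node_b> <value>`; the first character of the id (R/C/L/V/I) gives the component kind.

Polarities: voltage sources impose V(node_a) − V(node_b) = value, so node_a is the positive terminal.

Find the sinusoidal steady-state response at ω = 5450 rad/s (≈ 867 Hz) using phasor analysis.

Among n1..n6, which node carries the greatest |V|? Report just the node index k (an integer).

Element admittances at ω=5450 rad/s:
  Y(C1) = 0.000+0.003314j S between n5,n6
  Y(R1) = 0.6536+0.000j S between n1,n6
  Y(R2) = 0.002632+0.000j S between n1,n3
  Y(R3) = 0.0007246+0.000j S between n2,n5
  Y(C2) = 0.000+0.3504j S between n5,n3
  Y(R4) = 0.0001675+0.000j S between n3,n1
  Y(C3) = 0.000+0.003750j S between n3,n4
  Y(L1) = 0.000-1.274j S between n2,n1
  Y(R5) = 0.0006579+0.000j S between n5,n1
  Y(R6) = 0.04587+0.000j S between n1,n2
  Y(L2) = 0.000-0.02027j S between n4,n6
  Y(R7) = 0.1515+0.000j S between n3,n0
  Y(L3) = 0.000-0.005413j S between n6,n5
  Y(R8) = 0.0008696+0.000j S between n4,n3
  Y(R9) = 0.003086+0.000j S between n1,n4
  Y(C4) = 0.000+0.0006540j S between n5,n4
  Y(L4) = 0.000-0.004015j S between n2,n3
  V1: constraint V(n0)−V(n5) = 1.5
  V2: constraint V(n2)−V(n0) = 13.5
Assemble and solve the 8×8 MNA system:
  V(n1)=13.54-0.05765j  V(n2)=13.50+0.000j  V(n3)=-1.171-0.6884j  V(n4)=17.19-1.713j  V(n5)=-1.500+0.000j  V(n6)=13.49-0.1244j
  i(V1)=-0.2629-0.09585j  i(V2)=-0.08537+0.008451j

4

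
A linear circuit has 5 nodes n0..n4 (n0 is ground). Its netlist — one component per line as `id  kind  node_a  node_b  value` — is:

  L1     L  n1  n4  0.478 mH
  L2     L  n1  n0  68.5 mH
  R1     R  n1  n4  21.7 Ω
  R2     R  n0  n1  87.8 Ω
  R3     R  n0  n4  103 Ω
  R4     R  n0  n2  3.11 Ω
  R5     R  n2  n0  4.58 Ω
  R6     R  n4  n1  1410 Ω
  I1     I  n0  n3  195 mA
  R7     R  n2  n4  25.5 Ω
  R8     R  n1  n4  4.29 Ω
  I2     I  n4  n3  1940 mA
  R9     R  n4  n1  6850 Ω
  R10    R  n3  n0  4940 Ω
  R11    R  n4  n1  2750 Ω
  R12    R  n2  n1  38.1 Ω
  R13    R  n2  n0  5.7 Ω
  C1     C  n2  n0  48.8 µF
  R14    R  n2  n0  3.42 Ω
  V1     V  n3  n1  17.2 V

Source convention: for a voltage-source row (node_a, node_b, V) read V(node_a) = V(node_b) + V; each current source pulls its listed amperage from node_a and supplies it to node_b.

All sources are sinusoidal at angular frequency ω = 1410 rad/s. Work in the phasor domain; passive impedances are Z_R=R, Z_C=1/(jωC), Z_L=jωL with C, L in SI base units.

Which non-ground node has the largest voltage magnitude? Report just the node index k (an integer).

3

Apply KCL at each of the 4 non-ground nodes and solve the resulting linear system.
Node n1: branches {L1, L2, R1, R2, R6, R8, R9, R11, R12, V1} → V_1 = 2.332+1.029j
Node n2: branches {R4, R5, R7, R12, R13, C1, R14} → V_2 = 0.1331+0.005869j
Node n3: branches {I1, I2, R10, V1} → V_3 = 19.53+1.029j
Node n4: branches {L1, R1, R3, R6, R7, R8, I2, R9, R11} → V_4 = 2.072-0.2944j
Source currents: i(V1)=2.131-0.0002083j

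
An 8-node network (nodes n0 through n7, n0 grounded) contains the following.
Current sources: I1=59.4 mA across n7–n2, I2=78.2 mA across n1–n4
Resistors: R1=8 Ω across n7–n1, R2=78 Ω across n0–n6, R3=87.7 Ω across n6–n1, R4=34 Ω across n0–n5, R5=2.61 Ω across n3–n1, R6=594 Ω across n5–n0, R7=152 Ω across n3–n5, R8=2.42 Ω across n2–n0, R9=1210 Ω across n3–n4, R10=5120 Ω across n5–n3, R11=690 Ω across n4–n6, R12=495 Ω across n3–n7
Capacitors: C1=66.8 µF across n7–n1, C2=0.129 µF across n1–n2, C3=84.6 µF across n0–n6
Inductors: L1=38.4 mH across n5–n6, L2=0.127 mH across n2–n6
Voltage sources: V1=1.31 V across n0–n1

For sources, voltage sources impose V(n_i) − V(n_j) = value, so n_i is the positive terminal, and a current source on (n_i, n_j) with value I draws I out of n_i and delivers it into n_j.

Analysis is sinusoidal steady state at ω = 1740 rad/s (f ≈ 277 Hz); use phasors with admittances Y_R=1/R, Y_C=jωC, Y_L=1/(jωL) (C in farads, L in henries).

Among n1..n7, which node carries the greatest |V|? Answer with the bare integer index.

4

Apply KCL at each of the 7 non-ground nodes and solve the resulting linear system.
Node n1: branches {R1, I2, C1, C2, R3, R5, V1} → V_1 = -1.310+0.000j
Node n2: branches {I1, C2, L2, R8} → V_2 = 0.1932-0.05474j
Node n3: branches {R5, R7, R9, R10, R12} → V_3 = -1.217-0.001447j
Node n4: branches {I2, R9, R11} → V_4 = 34.05-0.03251j
Node n5: branches {R4, R6, R7, L1, R10} → V_5 = -0.1787-0.1492j
Node n6: branches {R2, R3, L1, L2, R11, C3} → V_6 = 0.1981-0.05022j
Node n7: branches {I1, R1, C1, R12} → V_7 = -1.564+0.2322j
Source currents: i(V1)=0.08421+0.001262j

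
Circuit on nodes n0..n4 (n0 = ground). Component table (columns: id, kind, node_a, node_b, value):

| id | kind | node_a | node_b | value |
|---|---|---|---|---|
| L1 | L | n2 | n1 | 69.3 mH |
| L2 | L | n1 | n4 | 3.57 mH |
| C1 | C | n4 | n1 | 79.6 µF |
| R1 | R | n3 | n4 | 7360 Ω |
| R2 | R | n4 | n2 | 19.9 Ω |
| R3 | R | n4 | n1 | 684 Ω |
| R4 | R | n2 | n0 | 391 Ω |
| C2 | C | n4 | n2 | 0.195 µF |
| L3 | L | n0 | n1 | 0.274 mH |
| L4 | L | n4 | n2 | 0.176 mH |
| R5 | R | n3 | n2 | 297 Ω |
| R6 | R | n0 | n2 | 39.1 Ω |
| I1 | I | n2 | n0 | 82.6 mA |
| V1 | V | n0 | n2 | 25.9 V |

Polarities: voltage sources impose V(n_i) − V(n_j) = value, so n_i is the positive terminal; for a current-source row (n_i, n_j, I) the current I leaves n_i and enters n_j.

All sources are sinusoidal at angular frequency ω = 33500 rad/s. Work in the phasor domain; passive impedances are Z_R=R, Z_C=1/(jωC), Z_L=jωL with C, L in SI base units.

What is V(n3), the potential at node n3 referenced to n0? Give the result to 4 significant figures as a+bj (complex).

MNA unknowns: 4 node voltages V₁..V_4 plus 1 source current (V1)
L1: Y=0.000-0.0004307j on G[2,1]
L2: Y=0.000-0.008362j on G[1,4]
C1: Y=0.000+2.667j on G[4,1]
R1: Y=0.0001359+0.000j on G[3,4]
R2: Y=0.05025+0.000j on G[4,2]
R3: Y=0.001462+0.000j on G[4,1]
R4: Y=0.002558+0.000j on G[2,0]
C2: Y=0.000+0.006533j on G[4,2]
L3: Y=0.000-0.1089j on G[0,1]
L4: Y=0.000-0.1696j on G[4,2]
R5: Y=0.003367+0.000j on G[3,2]
R6: Y=0.02558+0.000j on G[0,2]
I1: z[2]−=0.0826, z[0]+=0.0826
V1: row V0−V2=25.9, i_V1 at 0,2
solve → V1=-16.29-1.949j, V2=-25.90+0.000j, V3=-25.50-0.07247j, V4=-15.62-1.868j
aux → i_V1=-0.8584+1.774j

-25.50-0.07247j V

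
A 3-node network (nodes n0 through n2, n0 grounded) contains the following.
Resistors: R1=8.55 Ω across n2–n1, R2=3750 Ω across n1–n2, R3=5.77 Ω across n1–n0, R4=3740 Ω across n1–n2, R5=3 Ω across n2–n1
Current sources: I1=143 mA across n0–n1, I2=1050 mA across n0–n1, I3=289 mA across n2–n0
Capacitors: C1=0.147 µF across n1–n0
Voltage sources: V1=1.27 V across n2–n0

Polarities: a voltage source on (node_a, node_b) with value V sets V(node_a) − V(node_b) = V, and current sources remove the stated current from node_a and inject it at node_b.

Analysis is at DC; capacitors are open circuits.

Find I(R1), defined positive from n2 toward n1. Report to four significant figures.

Apply KCL at each of the 2 non-ground nodes and solve the resulting linear system.
Node n1: branches {R1, I1, R2, R3, R4, I2, C1, R5} → V_1 = 2.829
Node n2: branches {R1, R2, R4, I3, R5, V1} → V_2 = 1.270
Source currents: i(V1)=0.4137

-0.1823 A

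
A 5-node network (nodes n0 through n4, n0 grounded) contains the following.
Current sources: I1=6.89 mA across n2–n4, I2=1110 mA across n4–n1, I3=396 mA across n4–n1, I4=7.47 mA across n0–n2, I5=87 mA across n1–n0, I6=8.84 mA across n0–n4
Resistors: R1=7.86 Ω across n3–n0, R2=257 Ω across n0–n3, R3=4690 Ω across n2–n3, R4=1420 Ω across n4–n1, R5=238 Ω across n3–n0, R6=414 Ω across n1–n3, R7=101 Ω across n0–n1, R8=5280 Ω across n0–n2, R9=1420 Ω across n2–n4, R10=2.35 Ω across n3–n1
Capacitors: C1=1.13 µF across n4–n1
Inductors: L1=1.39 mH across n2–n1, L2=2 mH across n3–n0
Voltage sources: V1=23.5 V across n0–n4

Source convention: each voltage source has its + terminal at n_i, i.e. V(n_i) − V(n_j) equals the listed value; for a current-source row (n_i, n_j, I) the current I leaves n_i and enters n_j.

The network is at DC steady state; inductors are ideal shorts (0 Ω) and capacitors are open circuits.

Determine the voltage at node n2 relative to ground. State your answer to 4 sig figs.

Element admittances at DC:
  I1: injects 0.00689 A into n4 (from n2)
  I2: injects 1.11 A into n1 (from n4)
  Y(R1) = 0.1272 S between n3,n0
  Y(R2) = 0.003891 S between n0,n3
  I3: injects 0.396 A into n1 (from n4)
  I4: injects 0.00747 A into n2 (from n0)
  Y(R3) = 0.0002132 S between n2,n3
  Y(R4) = 0.0007042 S between n4,n1
  Y(R5) = 0.004202 S between n3,n0
  Y(R6) = 0.002415 S between n1,n3
  Y(R7) = 0.009901 S between n0,n1
  I5: injects 0.087 A into n0 (from n1)
  Y(C1) = 0.000 S between n4,n1
  Y(R8) = 0.0001894 S between n0,n2
  Y(R9) = 0.0007042 S between n2,n4
  L1: short n2↔n1 (DC inductor)
  L2: short n3↔n0 (DC inductor)
  I6: injects 0.00884 A into n4 (from n0)
  Y(R10) = 0.4255 S between n3,n1
  V1: constraint V(n0)−V(n4) = 23.5
Assemble and solve the 7×7 MNA system:
  V(n1)=3.154  V(n2)=3.154  V(n3)=0.000  V(n4)=-23.50
  i(L1)=-0.01946  i(L2)=1.350  i(V1)=1.453

3.154 V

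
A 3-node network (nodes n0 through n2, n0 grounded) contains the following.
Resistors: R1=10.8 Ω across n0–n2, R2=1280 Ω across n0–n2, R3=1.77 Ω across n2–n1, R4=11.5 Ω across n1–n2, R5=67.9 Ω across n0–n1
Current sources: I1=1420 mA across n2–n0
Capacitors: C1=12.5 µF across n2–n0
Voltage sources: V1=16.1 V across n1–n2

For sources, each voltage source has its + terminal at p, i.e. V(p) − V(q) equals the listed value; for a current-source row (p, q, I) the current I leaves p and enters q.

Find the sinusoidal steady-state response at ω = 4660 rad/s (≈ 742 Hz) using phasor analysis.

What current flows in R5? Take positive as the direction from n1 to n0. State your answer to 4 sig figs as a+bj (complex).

0.06215+0.09428j A

MNA unknowns: 2 node voltages V₁..V_2 plus 1 source current (V1)
R1: Y=0.09259+0.000j on G[0,2]
R2: Y=0.0007813+0.000j on G[0,2]
R3: Y=0.5650+0.000j on G[2,1]
R4: Y=0.08696+0.000j on G[1,2]
I1: z[2]−=1.42, z[0]+=1.42
R5: Y=0.01473+0.000j on G[0,1]
C1: Y=0.000+0.05825j on G[2,0]
V1: row V1−V2=16.1, i_V1 at 1,2
solve → V1=4.220+6.401j, V2=-11.88+6.401j
aux → i_V1=-10.56-0.09428j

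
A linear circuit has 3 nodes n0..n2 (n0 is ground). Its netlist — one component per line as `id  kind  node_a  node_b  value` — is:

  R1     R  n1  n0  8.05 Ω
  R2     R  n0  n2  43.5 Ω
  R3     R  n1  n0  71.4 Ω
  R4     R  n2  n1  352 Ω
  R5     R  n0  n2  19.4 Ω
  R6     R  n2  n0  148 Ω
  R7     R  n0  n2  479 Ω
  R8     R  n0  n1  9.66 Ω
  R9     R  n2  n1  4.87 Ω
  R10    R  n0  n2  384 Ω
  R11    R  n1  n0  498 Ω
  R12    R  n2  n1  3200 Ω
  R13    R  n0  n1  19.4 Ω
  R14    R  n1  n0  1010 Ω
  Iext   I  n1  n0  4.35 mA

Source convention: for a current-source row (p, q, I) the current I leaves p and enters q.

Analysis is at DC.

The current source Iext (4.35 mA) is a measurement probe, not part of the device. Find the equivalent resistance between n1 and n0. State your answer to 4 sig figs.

Apply KCL at each of the 2 non-ground nodes and solve the resulting linear system.
Node n1: branches {R1, R3, R4, R8, R9, R11, R12, R13, R14, Iext} → V_1 = -0.01218
Node n2: branches {R2, R4, R5, R6, R7, R9, R10, R12} → V_2 = -0.008623

R_eq = 2.800 Ω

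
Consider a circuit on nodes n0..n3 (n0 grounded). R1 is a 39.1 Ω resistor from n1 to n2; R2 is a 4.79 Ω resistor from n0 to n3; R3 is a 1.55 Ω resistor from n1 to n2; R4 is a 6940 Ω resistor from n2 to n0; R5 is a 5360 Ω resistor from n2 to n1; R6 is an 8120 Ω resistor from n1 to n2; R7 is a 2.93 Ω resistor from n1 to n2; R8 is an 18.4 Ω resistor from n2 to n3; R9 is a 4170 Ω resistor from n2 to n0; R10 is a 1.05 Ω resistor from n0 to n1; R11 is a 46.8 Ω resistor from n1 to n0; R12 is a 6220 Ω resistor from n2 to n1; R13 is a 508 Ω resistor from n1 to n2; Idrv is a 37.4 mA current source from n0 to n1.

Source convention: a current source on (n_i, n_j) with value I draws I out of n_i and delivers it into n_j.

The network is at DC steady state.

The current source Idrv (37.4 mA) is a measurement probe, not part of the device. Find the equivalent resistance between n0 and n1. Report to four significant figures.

R_eq = 0.9848 Ω

MNA unknowns: 3 node voltages V₁..V_3
R1: Y=0.02558 on G[1,2]
R2: Y=0.2088 on G[0,3]
R3: Y=0.6452 on G[1,2]
R4: Y=0.0001441 on G[2,0]
R5: Y=0.0001866 on G[2,1]
R6: Y=0.0001232 on G[1,2]
R7: Y=0.3413 on G[1,2]
R8: Y=0.05435 on G[2,3]
R9: Y=0.0002398 on G[2,0]
R10: Y=0.9524 on G[0,1]
R11: Y=0.02137 on G[1,0]
R12: Y=0.0001608 on G[2,1]
R13: Y=0.001969 on G[1,2]
Idrv: z[0]−=0.0374, z[1]+=0.0374
solve → V1=0.03683, V2=0.03532, V3=0.007295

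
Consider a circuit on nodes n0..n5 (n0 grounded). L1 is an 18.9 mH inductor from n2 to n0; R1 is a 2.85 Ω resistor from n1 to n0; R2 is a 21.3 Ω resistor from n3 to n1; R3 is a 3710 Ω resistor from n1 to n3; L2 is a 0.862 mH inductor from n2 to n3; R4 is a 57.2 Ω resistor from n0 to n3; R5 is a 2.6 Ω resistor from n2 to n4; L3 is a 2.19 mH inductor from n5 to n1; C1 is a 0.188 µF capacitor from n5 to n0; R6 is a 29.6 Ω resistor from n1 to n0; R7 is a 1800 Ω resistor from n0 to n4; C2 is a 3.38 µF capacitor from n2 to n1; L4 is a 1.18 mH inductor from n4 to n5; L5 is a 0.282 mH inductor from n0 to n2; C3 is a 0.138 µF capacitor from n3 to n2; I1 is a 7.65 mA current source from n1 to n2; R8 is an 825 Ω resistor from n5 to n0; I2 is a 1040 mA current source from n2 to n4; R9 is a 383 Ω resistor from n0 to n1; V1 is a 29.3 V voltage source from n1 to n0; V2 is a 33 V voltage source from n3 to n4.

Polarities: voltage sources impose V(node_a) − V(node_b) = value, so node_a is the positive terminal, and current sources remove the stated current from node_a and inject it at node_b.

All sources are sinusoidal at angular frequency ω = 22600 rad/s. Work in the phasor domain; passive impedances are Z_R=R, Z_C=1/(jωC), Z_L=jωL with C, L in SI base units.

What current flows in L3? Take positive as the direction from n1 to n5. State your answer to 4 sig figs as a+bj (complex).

MNA unknowns: 5 node voltages V₁..V_5 plus 2 source currents (V1, V2)
L1: Y=0.000-0.002341j on G[2,0]
R1: Y=0.3509+0.000j on G[1,0]
R2: Y=0.04695+0.000j on G[3,1]
R3: Y=0.0002695+0.000j on G[1,3]
L2: Y=0.000-0.05133j on G[2,3]
R4: Y=0.01748+0.000j on G[0,3]
R5: Y=0.3846+0.000j on G[2,4]
L3: Y=0.000-0.02020j on G[5,1]
C1: Y=0.000+0.004249j on G[5,0]
R6: Y=0.03378+0.000j on G[1,0]
R7: Y=0.0005556+0.000j on G[0,4]
C2: Y=0.000+0.07639j on G[2,1]
L4: Y=0.000-0.03750j on G[4,5]
L5: Y=0.000-0.1569j on G[0,2]
C3: Y=0.000+0.003119j on G[3,2]
I1: z[1]−=0.00765, z[2]+=0.00765
R8: Y=0.001212+0.000j on G[5,0]
I2: z[2]−=1.04, z[4]+=1.04
R9: Y=0.002611+0.000j on G[0,1]
V1: row V1−V0=29.3, i_V1 at 1,0
V2: row V3−V4=33, i_V2 at 3,4
solve → V1=29.30+0.000j, V2=-16.94+1.648j, V3=18.81+3.959j, V4=-14.19+3.959j, V5=1.184+2.750j
aux → i_V1=-11.92-2.777j, i_V2=0.05490+1.467j

-0.05557-0.5681j A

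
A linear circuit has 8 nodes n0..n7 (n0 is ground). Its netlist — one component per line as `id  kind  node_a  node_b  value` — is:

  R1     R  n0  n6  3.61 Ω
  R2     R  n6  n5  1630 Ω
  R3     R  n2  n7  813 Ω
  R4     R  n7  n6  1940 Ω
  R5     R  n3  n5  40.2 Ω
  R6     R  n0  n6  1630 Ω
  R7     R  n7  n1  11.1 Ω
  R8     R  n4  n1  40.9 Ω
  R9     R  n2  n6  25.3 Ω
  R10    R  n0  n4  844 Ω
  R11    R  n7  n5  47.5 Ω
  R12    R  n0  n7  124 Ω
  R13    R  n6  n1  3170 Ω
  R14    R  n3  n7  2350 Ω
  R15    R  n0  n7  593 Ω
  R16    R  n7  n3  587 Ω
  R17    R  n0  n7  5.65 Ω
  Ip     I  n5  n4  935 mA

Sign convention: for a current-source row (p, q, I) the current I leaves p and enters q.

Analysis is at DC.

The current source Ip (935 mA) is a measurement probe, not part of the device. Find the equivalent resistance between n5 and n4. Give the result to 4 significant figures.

R_eq = 91.28 Ω

Apply KCL at each of the 7 non-ground nodes and solve the resulting linear system.
Node n1: branches {R7, R8, R13} → V_1 = 9.571
Node n2: branches {R3, R9} → V_2 = -0.08022
Node n3: branches {R5, R14, R16} → V_3 = -36.62
Node n4: branches {R8, R10, Ip} → V_4 = 45.60
Node n5: branches {R2, R5, R11, Ip} → V_5 = -39.74
Node n6: branches {R1, R2, R4, R6, R9, R13} → V_6 = -0.07729
Node n7: branches {R3, R4, R7, R11, R12, R14, R15, R16, R17} → V_7 = -0.1744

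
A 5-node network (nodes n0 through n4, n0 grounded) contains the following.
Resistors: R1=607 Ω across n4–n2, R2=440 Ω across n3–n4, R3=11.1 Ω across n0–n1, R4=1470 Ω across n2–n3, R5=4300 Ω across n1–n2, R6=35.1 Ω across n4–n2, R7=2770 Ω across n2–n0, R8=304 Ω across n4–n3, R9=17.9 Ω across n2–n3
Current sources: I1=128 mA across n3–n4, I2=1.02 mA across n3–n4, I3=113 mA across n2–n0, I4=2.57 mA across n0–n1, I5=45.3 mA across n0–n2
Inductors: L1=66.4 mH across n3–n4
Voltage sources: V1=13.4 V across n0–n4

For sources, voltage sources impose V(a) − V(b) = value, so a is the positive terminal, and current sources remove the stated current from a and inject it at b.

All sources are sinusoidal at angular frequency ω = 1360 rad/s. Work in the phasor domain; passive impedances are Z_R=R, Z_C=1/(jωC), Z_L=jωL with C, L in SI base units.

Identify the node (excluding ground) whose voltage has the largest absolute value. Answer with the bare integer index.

MNA unknowns: 4 node voltages V₁..V_4 plus 1 source current (V1)
R1: Y=0.001647+0.000j on G[4,2]
R2: Y=0.002273+0.000j on G[3,4]
I1: z[3]−=0.128, z[4]+=0.128
R3: Y=0.09009+0.000j on G[0,1]
R4: Y=0.0006803+0.000j on G[2,3]
R5: Y=0.0002326+0.000j on G[1,2]
R6: Y=0.02849+0.000j on G[4,2]
R7: Y=0.0003610+0.000j on G[2,0]
I2: z[3]−=0.00102, z[4]+=0.00102
L1: Y=0.000-0.01107j on G[3,4]
R8: Y=0.003289+0.000j on G[4,3]
I3: z[2]−=0.113, z[0]+=0.113
I4: z[0]−=0.00257, z[1]+=0.00257
R9: Y=0.05587+0.000j on G[2,3]
I5: z[0]−=0.0453, z[2]+=0.0453
V1: row V0−V4=13.4, i_V1 at 0,4
solve → V1=-0.01705-0.004016j, V2=-17.67-1.560j, V3=-18.94-2.408j, V4=-13.40+0.000j
aux → i_V1=0.05721-0.0009250j

3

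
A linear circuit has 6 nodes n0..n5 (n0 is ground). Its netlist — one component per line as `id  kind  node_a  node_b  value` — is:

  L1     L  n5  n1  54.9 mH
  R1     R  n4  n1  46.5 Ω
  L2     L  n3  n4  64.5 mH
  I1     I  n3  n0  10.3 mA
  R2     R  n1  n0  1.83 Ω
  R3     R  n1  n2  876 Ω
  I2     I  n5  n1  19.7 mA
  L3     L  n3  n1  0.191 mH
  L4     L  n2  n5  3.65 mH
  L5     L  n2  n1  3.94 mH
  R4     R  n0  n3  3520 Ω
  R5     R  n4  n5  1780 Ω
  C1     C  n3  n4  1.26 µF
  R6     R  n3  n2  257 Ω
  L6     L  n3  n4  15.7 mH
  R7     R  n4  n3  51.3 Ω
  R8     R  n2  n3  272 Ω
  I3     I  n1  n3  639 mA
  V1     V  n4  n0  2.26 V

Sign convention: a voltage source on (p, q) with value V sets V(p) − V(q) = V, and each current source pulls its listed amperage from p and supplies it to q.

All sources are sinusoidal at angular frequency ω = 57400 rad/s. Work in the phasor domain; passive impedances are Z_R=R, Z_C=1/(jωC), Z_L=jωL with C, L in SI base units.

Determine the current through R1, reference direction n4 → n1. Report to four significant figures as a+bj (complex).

0.02051+0.03228j A

Element admittances at ω=57400 rad/s:
  Y(L1) = 0.000-0.0003173j S between n5,n1
  Y(R1) = 0.02151+0.000j S between n4,n1
  Y(L2) = 0.000-0.0002701j S between n3,n4
  I1: injects 0.0103 A into n0 (from n3)
  Y(R2) = 0.5464+0.000j S between n1,n0
  Y(R3) = 0.001142+0.000j S between n1,n2
  I2: injects 0.0197 A into n1 (from n5)
  Y(L3) = 0.000-0.09121j S between n3,n1
  Y(L4) = 0.000-0.004773j S between n2,n5
  Y(L5) = 0.000-0.004422j S between n2,n1
  Y(R4) = 0.0002841+0.000j S between n0,n3
  Y(R5) = 0.0005618+0.000j S between n4,n5
  Y(C1) = 0.000+0.07232j S between n3,n4
  Y(R6) = 0.003891+0.000j S between n3,n2
  Y(L6) = 0.000-0.001110j S between n3,n4
  Y(R7) = 0.01949+0.000j S between n4,n3
  Y(R8) = 0.003676+0.000j S between n2,n3
  I3: injects 0.639 A into n3 (from n1)
  V1: constraint V(n4)−V(n0) = 2.26
Assemble and solve the 6×6 MNA system:
  V(n1)=1.306-1.501j  V(n2)=1.182+10.09j  V(n3)=10.80+12.31j  V(n4)=2.260+0.000j  V(n5)=1.802+5.550j
  i(V1)=-0.7272+0.8167j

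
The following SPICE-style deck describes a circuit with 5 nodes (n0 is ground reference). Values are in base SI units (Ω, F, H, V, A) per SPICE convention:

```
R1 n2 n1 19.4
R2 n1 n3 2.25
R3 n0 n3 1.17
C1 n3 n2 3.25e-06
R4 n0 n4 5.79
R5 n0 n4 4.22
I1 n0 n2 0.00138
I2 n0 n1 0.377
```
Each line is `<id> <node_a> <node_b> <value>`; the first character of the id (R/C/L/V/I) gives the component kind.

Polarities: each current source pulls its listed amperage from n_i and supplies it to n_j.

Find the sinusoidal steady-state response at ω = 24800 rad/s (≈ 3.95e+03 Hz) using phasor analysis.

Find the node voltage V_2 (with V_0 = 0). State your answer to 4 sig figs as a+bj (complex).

0.6598-0.3788j V

Element admittances at ω=24800 rad/s:
  Y(R1) = 0.05155+0.000j S between n2,n1
  Y(R2) = 0.4444+0.000j S between n1,n3
  Y(R3) = 0.8547+0.000j S between n0,n3
  Y(C1) = 0.000+0.08060j S between n3,n2
  Y(R4) = 0.1727+0.000j S between n0,n4
  Y(R5) = 0.2370+0.000j S between n0,n4
  I1: injects 0.00138 A into n2 (from n0)
  I2: injects 0.377 A into n1 (from n0)
Assemble and solve the 4×4 MNA system:
  V(n1)=1.225-0.03937j  V(n2)=0.6598-0.3788j  V(n3)=0.4427+0.000j  V(n4)=0.000+0.000j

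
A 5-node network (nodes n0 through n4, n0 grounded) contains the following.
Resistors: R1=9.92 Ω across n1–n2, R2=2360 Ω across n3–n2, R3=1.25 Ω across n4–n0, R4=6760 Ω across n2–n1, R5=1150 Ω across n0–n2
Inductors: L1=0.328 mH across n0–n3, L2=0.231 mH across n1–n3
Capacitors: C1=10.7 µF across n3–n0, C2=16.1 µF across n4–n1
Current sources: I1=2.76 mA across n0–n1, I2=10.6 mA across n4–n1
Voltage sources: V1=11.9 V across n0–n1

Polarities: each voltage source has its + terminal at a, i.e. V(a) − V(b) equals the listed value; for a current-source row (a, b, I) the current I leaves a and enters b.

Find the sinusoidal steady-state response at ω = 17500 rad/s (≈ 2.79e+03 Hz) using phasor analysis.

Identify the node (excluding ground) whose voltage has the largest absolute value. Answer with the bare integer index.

Apply KCL at each of the 4 non-ground nodes and solve the resulting linear system.
Node n1: branches {R1, C2, R4, I1, I2, L2, V1} → V_1 = -11.90+0.000j
Node n2: branches {R1, R2, R4, R5} → V_2 = -11.80+5.698e-06j
Node n3: branches {L1, C1, R2, L2} → V_3 = -12.56+0.001375j
Node n4: branches {R3, C2, I2} → V_4 = -1.325-3.724j
Source currents: i(V1)=-1.073-3.143j

3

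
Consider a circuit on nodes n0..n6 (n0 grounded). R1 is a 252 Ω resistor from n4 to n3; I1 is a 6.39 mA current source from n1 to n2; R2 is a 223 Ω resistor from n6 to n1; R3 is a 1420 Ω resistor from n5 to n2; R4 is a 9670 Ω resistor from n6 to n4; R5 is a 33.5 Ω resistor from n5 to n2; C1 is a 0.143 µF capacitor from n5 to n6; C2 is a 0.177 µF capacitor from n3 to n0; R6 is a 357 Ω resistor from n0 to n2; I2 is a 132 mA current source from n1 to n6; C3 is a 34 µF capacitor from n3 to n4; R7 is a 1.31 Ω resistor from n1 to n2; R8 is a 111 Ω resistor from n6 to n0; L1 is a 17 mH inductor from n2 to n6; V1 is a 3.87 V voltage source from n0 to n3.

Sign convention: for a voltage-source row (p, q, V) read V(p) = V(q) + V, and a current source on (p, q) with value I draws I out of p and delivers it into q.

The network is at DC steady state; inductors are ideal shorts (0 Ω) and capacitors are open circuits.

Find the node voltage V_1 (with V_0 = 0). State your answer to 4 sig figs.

-0.2130 V

Element admittances at DC:
  Y(R1) = 0.003968 S between n4,n3
  I1: injects 0.00639 A into n2 (from n1)
  Y(R2) = 0.004484 S between n6,n1
  Y(R3) = 0.0007042 S between n5,n2
  Y(R4) = 0.0001034 S between n6,n4
  Y(R5) = 0.02985 S between n5,n2
  Y(C1) = 0.000 S between n5,n6
  Y(C2) = 0.000 S between n3,n0
  Y(R6) = 0.002801 S between n0,n2
  I2: injects 0.132 A into n6 (from n1)
  Y(C3) = 0.000 S between n3,n4
  Y(R7) = 0.7634 S between n1,n2
  Y(R8) = 0.009009 S between n6,n0
  L1: short n2↔n6 (DC inductor)
  V1: constraint V(n0)−V(n3) = 3.87
Assemble and solve the 8×8 MNA system:
  V(n1)=-0.2130  V(n2)=-0.03275  V(n3)=-3.870  V(n4)=-3.773  V(n5)=-0.03275  V(n6)=-0.03275
  i(L1)=-0.1311  i(V1)=-0.0003867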